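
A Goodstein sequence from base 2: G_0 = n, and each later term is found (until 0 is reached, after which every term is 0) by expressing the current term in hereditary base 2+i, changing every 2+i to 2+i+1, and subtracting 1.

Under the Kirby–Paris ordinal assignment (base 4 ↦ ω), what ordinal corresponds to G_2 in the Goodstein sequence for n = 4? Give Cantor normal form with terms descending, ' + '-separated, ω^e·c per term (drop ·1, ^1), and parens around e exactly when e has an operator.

ω^2·2 + ω·2 + 1

base 2: 4 = 2^2; at 3: 3^3 = 27; next = 26
base 3: 26 = 2·3^2 + 2·3 + 2; at 4: 2·4^2 + 2·4 + 2 = 42; next = 41
base 4: 41 = 2·4^2 + 2·4 + 1; at 5: 2·5^2 + 2·5 + 1 = 61; next = 60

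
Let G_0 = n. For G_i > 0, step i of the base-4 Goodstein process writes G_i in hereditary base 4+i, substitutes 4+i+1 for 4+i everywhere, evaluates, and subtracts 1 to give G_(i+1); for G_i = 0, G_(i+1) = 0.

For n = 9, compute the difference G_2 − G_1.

step 0: 9 = 2·4 + 1; sub 5 for 4: 2·5 + 1; = 11; G_1 = 11−1 = 10
step 1: 10 = 2·5; sub 6 for 5: 2·6; = 12; G_2 = 12−1 = 11

1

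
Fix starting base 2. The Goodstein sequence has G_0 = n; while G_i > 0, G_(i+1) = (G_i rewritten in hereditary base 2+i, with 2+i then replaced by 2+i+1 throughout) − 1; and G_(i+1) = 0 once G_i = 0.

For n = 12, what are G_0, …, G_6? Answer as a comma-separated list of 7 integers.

(0) 12|_2 = 2^(2 + 1) + 2^2 ↦ 3^(3 + 1) + 3^3|_3 = 108 ⇒ 107
(1) 107|_3 = 3^(3 + 1) + 2·3^2 + 2·3 + 2 ↦ 4^(4 + 1) + 2·4^2 + 2·4 + 2|_4 = 1066 ⇒ 1065
(2) 1065|_4 = 4^(4 + 1) + 2·4^2 + 2·4 + 1 ↦ 5^(5 + 1) + 2·5^2 + 2·5 + 1|_5 = 15686 ⇒ 15685
(3) 15685|_5 = 5^(5 + 1) + 2·5^2 + 2·5 ↦ 6^(6 + 1) + 2·6^2 + 2·6|_6 = 280020 ⇒ 280019
(4) 280019|_6 = 6^(6 + 1) + 2·6^2 + 6 + 5 ↦ 7^(7 + 1) + 2·7^2 + 7 + 5|_7 = 5764911 ⇒ 5764910
(5) 5764910|_7 = 7^(7 + 1) + 2·7^2 + 7 + 4 ↦ 8^(8 + 1) + 2·8^2 + 8 + 4|_8 = 134217868 ⇒ 134217867

12, 107, 1065, 15685, 280019, 5764910, 134217867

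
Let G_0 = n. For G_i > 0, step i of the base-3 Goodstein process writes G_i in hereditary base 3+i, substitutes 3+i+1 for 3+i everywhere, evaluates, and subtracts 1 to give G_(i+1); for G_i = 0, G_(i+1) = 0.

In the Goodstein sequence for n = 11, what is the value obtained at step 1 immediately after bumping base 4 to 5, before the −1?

26

(0) 11|_3 = 3^2 + 2 ↦ 4^2 + 2|_4 = 18 ⇒ 17
(1) 17|_4 = 4^2 + 1 ↦ 5^2 + 1|_5 = 26 ⇒ 25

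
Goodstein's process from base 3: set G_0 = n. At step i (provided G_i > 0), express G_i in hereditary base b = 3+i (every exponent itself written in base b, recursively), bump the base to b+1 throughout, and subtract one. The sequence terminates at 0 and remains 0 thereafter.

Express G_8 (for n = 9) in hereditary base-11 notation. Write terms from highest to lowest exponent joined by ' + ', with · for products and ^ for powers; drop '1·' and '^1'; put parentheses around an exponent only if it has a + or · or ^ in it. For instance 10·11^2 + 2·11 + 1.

[0] 9 ≡ 3^2 (base 3). Lift 4: 16. −1: 15.
[1] 15 ≡ 3·4 + 3 (base 4). Lift 5: 18. −1: 17.
[2] 17 ≡ 3·5 + 2 (base 5). Lift 6: 20. −1: 19.
[3] 19 ≡ 3·6 + 1 (base 6). Lift 7: 22. −1: 21.
[4] 21 ≡ 3·7 (base 7). Lift 8: 24. −1: 23.
[5] 23 ≡ 2·8 + 7 (base 8). Lift 9: 25. −1: 24.
[6] 24 ≡ 2·9 + 6 (base 9). Lift 10: 26. −1: 25.
[7] 25 ≡ 2·10 + 5 (base 10). Lift 11: 27. −1: 26.

2·11 + 4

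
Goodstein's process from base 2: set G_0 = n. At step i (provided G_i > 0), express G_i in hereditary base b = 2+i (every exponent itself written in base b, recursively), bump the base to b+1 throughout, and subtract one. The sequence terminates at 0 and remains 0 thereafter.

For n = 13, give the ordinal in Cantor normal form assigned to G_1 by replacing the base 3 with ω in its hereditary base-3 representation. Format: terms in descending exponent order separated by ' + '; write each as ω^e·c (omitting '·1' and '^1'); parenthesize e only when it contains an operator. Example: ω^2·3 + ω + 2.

ω^(ω + 1) + ω^ω

step 0: 13 = 2^(2 + 1) + 2^2 + 1; sub 3 for 2: 3^(3 + 1) + 3^3 + 1; = 109; G_1 = 109−1 = 108
step 1: 108 = 3^(3 + 1) + 3^3; sub 4 for 3: 4^(4 + 1) + 4^4; = 1280; G_2 = 1280−1 = 1279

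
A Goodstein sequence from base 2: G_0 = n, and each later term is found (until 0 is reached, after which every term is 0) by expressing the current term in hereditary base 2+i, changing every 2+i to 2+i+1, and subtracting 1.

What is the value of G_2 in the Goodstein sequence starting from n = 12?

1065

G_0 = 12. HB_2(12) = 2^(2 + 1) + 2^2. Bump = 108. G_1 = 107.
G_1 = 107. HB_3(107) = 3^(3 + 1) + 2·3^2 + 2·3 + 2. Bump = 1066. G_2 = 1065.
G_2 = 1065. HB_4(1065) = 4^(4 + 1) + 2·4^2 + 2·4 + 1. Bump = 15686. G_3 = 15685.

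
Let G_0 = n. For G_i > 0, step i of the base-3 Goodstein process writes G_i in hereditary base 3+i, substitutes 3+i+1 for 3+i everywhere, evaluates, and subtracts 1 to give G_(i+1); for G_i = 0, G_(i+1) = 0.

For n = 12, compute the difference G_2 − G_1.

12 —HB3→ 3^2 + 3 —bump→ 4^2 + 4 = 20 —(−1)→ 19
19 —HB4→ 4^2 + 3 —bump→ 5^2 + 3 = 28 —(−1)→ 27

8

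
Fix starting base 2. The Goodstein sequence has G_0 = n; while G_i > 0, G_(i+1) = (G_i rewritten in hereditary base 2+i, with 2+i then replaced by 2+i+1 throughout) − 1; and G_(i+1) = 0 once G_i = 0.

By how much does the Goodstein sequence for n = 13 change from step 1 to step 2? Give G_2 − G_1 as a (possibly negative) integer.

step 0: 13 = 2^(2 + 1) + 2^2 + 1; sub 3 for 2: 3^(3 + 1) + 3^3 + 1; = 109; G_1 = 109−1 = 108
step 1: 108 = 3^(3 + 1) + 3^3; sub 4 for 3: 4^(4 + 1) + 4^4; = 1280; G_2 = 1280−1 = 1279

1171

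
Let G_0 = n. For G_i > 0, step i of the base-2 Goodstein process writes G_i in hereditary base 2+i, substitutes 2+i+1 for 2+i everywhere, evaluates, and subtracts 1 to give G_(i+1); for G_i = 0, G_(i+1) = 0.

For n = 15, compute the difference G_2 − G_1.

1172

base 2: 15 = 2^(2 + 1) + 2^2 + 2 + 1; at 3: 3^(3 + 1) + 3^3 + 3 + 1 = 112; next = 111
base 3: 111 = 3^(3 + 1) + 3^3 + 3; at 4: 4^(4 + 1) + 4^4 + 4 = 1284; next = 1283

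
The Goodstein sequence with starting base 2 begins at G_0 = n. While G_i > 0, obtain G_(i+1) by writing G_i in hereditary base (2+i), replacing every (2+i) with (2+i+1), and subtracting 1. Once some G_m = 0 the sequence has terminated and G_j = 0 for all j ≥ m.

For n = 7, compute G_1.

base 2: 7 = 2^2 + 2 + 1; at 3: 3^3 + 3 + 1 = 31; next = 30
base 3: 30 = 3^3 + 3; at 4: 4^4 + 4 = 260; next = 259

30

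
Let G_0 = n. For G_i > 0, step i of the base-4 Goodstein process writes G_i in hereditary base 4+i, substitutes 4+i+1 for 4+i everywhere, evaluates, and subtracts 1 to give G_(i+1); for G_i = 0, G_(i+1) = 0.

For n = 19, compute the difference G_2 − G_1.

10

base 4: 19 = 4^2 + 3; at 5: 5^2 + 3 = 28; next = 27
base 5: 27 = 5^2 + 2; at 6: 6^2 + 2 = 38; next = 37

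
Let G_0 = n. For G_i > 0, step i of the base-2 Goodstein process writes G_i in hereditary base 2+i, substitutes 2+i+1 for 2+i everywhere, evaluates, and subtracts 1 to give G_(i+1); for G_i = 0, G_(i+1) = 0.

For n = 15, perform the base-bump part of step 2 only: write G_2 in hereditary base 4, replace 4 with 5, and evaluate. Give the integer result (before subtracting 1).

18753

step 0: 15 = 2^(2 + 1) + 2^2 + 2 + 1; sub 3 for 2: 3^(3 + 1) + 3^3 + 3 + 1; = 112; G_1 = 112−1 = 111
step 1: 111 = 3^(3 + 1) + 3^3 + 3; sub 4 for 3: 4^(4 + 1) + 4^4 + 4; = 1284; G_2 = 1284−1 = 1283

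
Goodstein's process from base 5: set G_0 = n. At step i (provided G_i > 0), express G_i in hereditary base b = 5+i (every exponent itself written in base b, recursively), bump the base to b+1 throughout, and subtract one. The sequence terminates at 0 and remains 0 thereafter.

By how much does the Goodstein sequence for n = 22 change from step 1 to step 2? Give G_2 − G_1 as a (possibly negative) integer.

G_0=22  [base 5] 4·5 + 2  →[5↦6]→  4·6 + 2 = 26  −1 ⇒ G_1=25
G_1=25  [base 6] 4·6 + 1  →[6↦7]→  4·7 + 1 = 29  −1 ⇒ G_2=28

3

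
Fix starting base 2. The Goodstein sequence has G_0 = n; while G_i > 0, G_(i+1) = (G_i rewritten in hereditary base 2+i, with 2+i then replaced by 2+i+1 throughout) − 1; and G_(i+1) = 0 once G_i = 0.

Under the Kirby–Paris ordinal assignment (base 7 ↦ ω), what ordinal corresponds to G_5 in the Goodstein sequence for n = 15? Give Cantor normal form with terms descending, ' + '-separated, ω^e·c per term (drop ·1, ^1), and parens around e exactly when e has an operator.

(0) 15|_2 = 2^(2 + 1) + 2^2 + 2 + 1 ↦ 3^(3 + 1) + 3^3 + 3 + 1|_3 = 112 ⇒ 111
(1) 111|_3 = 3^(3 + 1) + 3^3 + 3 ↦ 4^(4 + 1) + 4^4 + 4|_4 = 1284 ⇒ 1283
(2) 1283|_4 = 4^(4 + 1) + 4^4 + 3 ↦ 5^(5 + 1) + 5^5 + 3|_5 = 18753 ⇒ 18752
(3) 18752|_5 = 5^(5 + 1) + 5^5 + 2 ↦ 6^(6 + 1) + 6^6 + 2|_6 = 326594 ⇒ 326593
(4) 326593|_6 = 6^(6 + 1) + 6^6 + 1 ↦ 7^(7 + 1) + 7^7 + 1|_7 = 6588345 ⇒ 6588344
(5) 6588344|_7 = 7^(7 + 1) + 7^7 ↦ 8^(8 + 1) + 8^8|_8 = 150994944 ⇒ 150994943

ω^(ω + 1) + ω^ω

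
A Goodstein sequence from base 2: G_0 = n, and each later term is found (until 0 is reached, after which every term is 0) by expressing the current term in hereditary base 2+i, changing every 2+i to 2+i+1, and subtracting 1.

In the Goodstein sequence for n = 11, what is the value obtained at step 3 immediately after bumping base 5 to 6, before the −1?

279938

(0) 11|_2 = 2^(2 + 1) + 2 + 1 ↦ 3^(3 + 1) + 3 + 1|_3 = 85 ⇒ 84
(1) 84|_3 = 3^(3 + 1) + 3 ↦ 4^(4 + 1) + 4|_4 = 1028 ⇒ 1027
(2) 1027|_4 = 4^(4 + 1) + 3 ↦ 5^(5 + 1) + 3|_5 = 15628 ⇒ 15627
(3) 15627|_5 = 5^(5 + 1) + 2 ↦ 6^(6 + 1) + 2|_6 = 279938 ⇒ 279937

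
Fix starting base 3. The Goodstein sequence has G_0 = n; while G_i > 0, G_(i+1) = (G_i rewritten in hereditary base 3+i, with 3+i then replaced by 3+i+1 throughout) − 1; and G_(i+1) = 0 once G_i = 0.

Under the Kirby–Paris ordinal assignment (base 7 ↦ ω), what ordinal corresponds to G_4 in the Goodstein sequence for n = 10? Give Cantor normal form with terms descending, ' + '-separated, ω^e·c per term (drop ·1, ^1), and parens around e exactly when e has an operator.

ω·4 + 2

[0] 10 ≡ 3^2 + 1 (base 3). Lift 4: 17. −1: 16.
[1] 16 ≡ 4^2 (base 4). Lift 5: 25. −1: 24.
[2] 24 ≡ 4·5 + 4 (base 5). Lift 6: 28. −1: 27.
[3] 27 ≡ 4·6 + 3 (base 6). Lift 7: 31. −1: 30.
[4] 30 ≡ 4·7 + 2 (base 7). Lift 8: 34. −1: 33.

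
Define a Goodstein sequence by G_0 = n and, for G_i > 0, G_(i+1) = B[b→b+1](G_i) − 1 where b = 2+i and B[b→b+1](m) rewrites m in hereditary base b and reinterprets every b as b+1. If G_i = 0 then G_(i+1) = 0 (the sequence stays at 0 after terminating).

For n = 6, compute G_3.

3125

[0] 6 ≡ 2^2 + 2 (base 2). Lift 3: 30. −1: 29.
[1] 29 ≡ 3^3 + 2 (base 3). Lift 4: 258. −1: 257.
[2] 257 ≡ 4^4 + 1 (base 4). Lift 5: 3126. −1: 3125.
[3] 3125 ≡ 5^5 (base 5). Lift 6: 46656. −1: 46655.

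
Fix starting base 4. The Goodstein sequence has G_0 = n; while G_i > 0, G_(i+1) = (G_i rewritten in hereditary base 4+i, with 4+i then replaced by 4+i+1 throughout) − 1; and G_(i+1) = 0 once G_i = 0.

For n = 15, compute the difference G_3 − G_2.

15 —HB4→ 3·4 + 3 —bump→ 3·5 + 3 = 18 —(−1)→ 17
17 —HB5→ 3·5 + 2 —bump→ 3·6 + 2 = 20 —(−1)→ 19
19 —HB6→ 3·6 + 1 —bump→ 3·7 + 1 = 22 —(−1)→ 21

2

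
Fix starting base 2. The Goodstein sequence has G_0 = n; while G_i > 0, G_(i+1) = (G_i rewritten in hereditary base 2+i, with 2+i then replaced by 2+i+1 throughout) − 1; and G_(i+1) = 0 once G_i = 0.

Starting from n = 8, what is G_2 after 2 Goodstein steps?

553

i=0: 8 = 2^(2 + 1) (b=2); 2→3: 3^(3 + 1) = 81; 81−1 = 80
i=1: 80 = 2·3^3 + 2·3^2 + 2·3 + 2 (b=3); 3→4: 2·4^4 + 2·4^2 + 2·4 + 2 = 554; 554−1 = 553
i=2: 553 = 2·4^4 + 2·4^2 + 2·4 + 1 (b=4); 4→5: 2·5^5 + 2·5^2 + 2·5 + 1 = 6311; 6311−1 = 6310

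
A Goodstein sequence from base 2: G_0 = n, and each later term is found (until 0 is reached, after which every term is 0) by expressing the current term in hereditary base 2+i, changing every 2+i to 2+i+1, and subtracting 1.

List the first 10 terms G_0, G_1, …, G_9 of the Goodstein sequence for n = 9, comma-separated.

9, 81, 1023, 9842, 140743, 2471826, 50333399, 1162263921, 30000003325, 855935016215

9 —HB2→ 2^(2 + 1) + 1 —bump→ 3^(3 + 1) + 1 = 82 —(−1)→ 81
81 —HB3→ 3^(3 + 1) —bump→ 4^(4 + 1) = 1024 —(−1)→ 1023
1023 —HB4→ 3·4^4 + 3·4^3 + 3·4^2 + 3·4 + 3 —bump→ 3·5^5 + 3·5^3 + 3·5^2 + 3·5 + 3 = 9843 —(−1)→ 9842
9842 —HB5→ 3·5^5 + 3·5^3 + 3·5^2 + 3·5 + 2 —bump→ 3·6^6 + 3·6^3 + 3·6^2 + 3·6 + 2 = 140744 —(−1)→ 140743
140743 —HB6→ 3·6^6 + 3·6^3 + 3·6^2 + 3·6 + 1 —bump→ 3·7^7 + 3·7^3 + 3·7^2 + 3·7 + 1 = 2471827 —(−1)→ 2471826
2471826 —HB7→ 3·7^7 + 3·7^3 + 3·7^2 + 3·7 —bump→ 3·8^8 + 3·8^3 + 3·8^2 + 3·8 = 50333400 —(−1)→ 50333399
50333399 —HB8→ 3·8^8 + 3·8^3 + 3·8^2 + 2·8 + 7 —bump→ 3·9^9 + 3·9^3 + 3·9^2 + 2·9 + 7 = 1162263922 —(−1)→ 1162263921
1162263921 —HB9→ 3·9^9 + 3·9^3 + 3·9^2 + 2·9 + 6 —bump→ 3·10^10 + 3·10^3 + 3·10^2 + 2·10 + 6 = 30000003326 —(−1)→ 30000003325
30000003325 —HB10→ 3·10^10 + 3·10^3 + 3·10^2 + 2·10 + 5 —bump→ 3·11^11 + 3·11^3 + 3·11^2 + 2·11 + 5 = 855935016216 —(−1)→ 855935016215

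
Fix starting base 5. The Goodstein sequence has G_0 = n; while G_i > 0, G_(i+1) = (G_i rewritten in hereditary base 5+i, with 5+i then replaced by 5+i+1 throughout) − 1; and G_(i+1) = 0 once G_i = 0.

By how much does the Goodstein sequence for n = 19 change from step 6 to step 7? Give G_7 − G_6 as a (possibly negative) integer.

19 —HB5→ 3·5 + 4 —bump→ 3·6 + 4 = 22 —(−1)→ 21
21 —HB6→ 3·6 + 3 —bump→ 3·7 + 3 = 24 —(−1)→ 23
23 —HB7→ 3·7 + 2 —bump→ 3·8 + 2 = 26 —(−1)→ 25
25 —HB8→ 3·8 + 1 —bump→ 3·9 + 1 = 28 —(−1)→ 27
27 —HB9→ 3·9 —bump→ 3·10 = 30 —(−1)→ 29
29 —HB10→ 2·10 + 9 —bump→ 2·11 + 9 = 31 —(−1)→ 30
30 —HB11→ 2·11 + 8 —bump→ 2·12 + 8 = 32 —(−1)→ 31

1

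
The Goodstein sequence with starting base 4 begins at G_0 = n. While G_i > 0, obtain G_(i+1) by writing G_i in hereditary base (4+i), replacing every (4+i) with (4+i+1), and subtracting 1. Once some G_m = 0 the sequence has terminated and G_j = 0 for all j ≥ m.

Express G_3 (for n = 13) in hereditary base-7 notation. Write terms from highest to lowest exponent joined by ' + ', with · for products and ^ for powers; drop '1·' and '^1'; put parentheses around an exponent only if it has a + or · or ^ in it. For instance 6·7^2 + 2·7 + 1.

2·7 + 4

G_0=13  [base 4] 3·4 + 1  →[4↦5]→  3·5 + 1 = 16  −1 ⇒ G_1=15
G_1=15  [base 5] 3·5  →[5↦6]→  3·6 = 18  −1 ⇒ G_2=17
G_2=17  [base 6] 2·6 + 5  →[6↦7]→  2·7 + 5 = 19  −1 ⇒ G_3=18
G_3=18  [base 7] 2·7 + 4  →[7↦8]→  2·8 + 4 = 20  −1 ⇒ G_4=19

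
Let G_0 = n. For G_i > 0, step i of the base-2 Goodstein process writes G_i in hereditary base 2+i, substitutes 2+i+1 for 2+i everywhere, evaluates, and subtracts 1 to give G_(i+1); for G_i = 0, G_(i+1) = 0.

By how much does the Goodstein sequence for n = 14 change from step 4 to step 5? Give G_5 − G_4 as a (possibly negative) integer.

5536249

step 0: 14 = 2^(2 + 1) + 2^2 + 2; sub 3 for 2: 3^(3 + 1) + 3^3 + 3; = 111; G_1 = 111−1 = 110
step 1: 110 = 3^(3 + 1) + 3^3 + 2; sub 4 for 3: 4^(4 + 1) + 4^4 + 2; = 1282; G_2 = 1282−1 = 1281
step 2: 1281 = 4^(4 + 1) + 4^4 + 1; sub 5 for 4: 5^(5 + 1) + 5^5 + 1; = 18751; G_3 = 18751−1 = 18750
step 3: 18750 = 5^(5 + 1) + 5^5; sub 6 for 5: 6^(6 + 1) + 6^6; = 326592; G_4 = 326592−1 = 326591
step 4: 326591 = 6^(6 + 1) + 5·6^5 + 5·6^4 + 5·6^3 + 5·6^2 + 5·6 + 5; sub 7 for 6: 7^(7 + 1) + 5·7^5 + 5·7^4 + 5·7^3 + 5·7^2 + 5·7 + 5; = 5862841; G_5 = 5862841−1 = 5862840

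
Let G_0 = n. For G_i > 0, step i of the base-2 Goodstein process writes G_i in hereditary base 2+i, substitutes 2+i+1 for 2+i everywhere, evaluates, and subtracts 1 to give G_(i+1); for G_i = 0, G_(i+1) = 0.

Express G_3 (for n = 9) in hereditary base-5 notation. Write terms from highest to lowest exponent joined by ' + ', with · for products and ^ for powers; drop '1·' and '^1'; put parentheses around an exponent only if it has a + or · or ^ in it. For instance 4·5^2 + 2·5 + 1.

[0] 9 ≡ 2^(2 + 1) + 1 (base 2). Lift 3: 82. −1: 81.
[1] 81 ≡ 3^(3 + 1) (base 3). Lift 4: 1024. −1: 1023.
[2] 1023 ≡ 3·4^4 + 3·4^3 + 3·4^2 + 3·4 + 3 (base 4). Lift 5: 9843. −1: 9842.

3·5^5 + 3·5^3 + 3·5^2 + 3·5 + 2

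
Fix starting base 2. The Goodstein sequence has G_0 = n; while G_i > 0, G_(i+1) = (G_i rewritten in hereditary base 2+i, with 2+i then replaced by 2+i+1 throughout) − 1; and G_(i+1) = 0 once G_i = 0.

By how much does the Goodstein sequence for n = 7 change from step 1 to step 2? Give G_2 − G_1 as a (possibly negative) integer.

(0) 7|_2 = 2^2 + 2 + 1 ↦ 3^3 + 3 + 1|_3 = 31 ⇒ 30
(1) 30|_3 = 3^3 + 3 ↦ 4^4 + 4|_4 = 260 ⇒ 259

229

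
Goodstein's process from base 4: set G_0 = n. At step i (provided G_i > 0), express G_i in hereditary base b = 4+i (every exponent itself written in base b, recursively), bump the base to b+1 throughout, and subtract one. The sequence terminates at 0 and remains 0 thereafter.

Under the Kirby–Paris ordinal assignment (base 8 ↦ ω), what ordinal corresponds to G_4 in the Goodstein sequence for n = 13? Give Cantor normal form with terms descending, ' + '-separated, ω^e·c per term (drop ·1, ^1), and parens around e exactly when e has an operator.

(0) 13|_4 = 3·4 + 1 ↦ 3·5 + 1|_5 = 16 ⇒ 15
(1) 15|_5 = 3·5 ↦ 3·6|_6 = 18 ⇒ 17
(2) 17|_6 = 2·6 + 5 ↦ 2·7 + 5|_7 = 19 ⇒ 18
(3) 18|_7 = 2·7 + 4 ↦ 2·8 + 4|_8 = 20 ⇒ 19
(4) 19|_8 = 2·8 + 3 ↦ 2·9 + 3|_9 = 21 ⇒ 20

ω·2 + 3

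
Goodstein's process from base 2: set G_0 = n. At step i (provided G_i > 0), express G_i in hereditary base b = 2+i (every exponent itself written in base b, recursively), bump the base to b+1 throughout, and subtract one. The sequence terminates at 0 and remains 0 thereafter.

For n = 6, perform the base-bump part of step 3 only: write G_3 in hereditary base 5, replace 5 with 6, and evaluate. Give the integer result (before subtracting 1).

46656

G_0 = 6. HB_2(6) = 2^2 + 2. Bump = 30. G_1 = 29.
G_1 = 29. HB_3(29) = 3^3 + 2. Bump = 258. G_2 = 257.
G_2 = 257. HB_4(257) = 4^4 + 1. Bump = 3126. G_3 = 3125.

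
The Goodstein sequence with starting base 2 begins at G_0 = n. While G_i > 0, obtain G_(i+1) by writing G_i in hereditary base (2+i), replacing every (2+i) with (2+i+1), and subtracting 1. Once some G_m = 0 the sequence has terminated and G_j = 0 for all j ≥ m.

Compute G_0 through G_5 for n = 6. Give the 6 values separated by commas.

step 0: 6 = 2^2 + 2; sub 3 for 2: 3^3 + 3; = 30; G_1 = 30−1 = 29
step 1: 29 = 3^3 + 2; sub 4 for 3: 4^4 + 2; = 258; G_2 = 258−1 = 257
step 2: 257 = 4^4 + 1; sub 5 for 4: 5^5 + 1; = 3126; G_3 = 3126−1 = 3125
step 3: 3125 = 5^5; sub 6 for 5: 6^6; = 46656; G_4 = 46656−1 = 46655
step 4: 46655 = 5·6^5 + 5·6^4 + 5·6^3 + 5·6^2 + 5·6 + 5; sub 7 for 6: 5·7^5 + 5·7^4 + 5·7^3 + 5·7^2 + 5·7 + 5; = 98040; G_5 = 98040−1 = 98039

6, 29, 257, 3125, 46655, 98039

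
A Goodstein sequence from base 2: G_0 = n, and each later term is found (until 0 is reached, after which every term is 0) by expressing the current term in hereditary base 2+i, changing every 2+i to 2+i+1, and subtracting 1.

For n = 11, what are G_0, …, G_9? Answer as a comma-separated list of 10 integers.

i=0: 11 = 2^(2 + 1) + 2 + 1 (b=2); 2→3: 3^(3 + 1) + 3 + 1 = 85; 85−1 = 84
i=1: 84 = 3^(3 + 1) + 3 (b=3); 3→4: 4^(4 + 1) + 4 = 1028; 1028−1 = 1027
i=2: 1027 = 4^(4 + 1) + 3 (b=4); 4→5: 5^(5 + 1) + 3 = 15628; 15628−1 = 15627
i=3: 15627 = 5^(5 + 1) + 2 (b=5); 5→6: 6^(6 + 1) + 2 = 279938; 279938−1 = 279937
i=4: 279937 = 6^(6 + 1) + 1 (b=6); 6→7: 7^(7 + 1) + 1 = 5764802; 5764802−1 = 5764801
i=5: 5764801 = 7^(7 + 1) (b=7); 7→8: 8^(8 + 1) = 134217728; 134217728−1 = 134217727
i=6: 134217727 = 7·8^8 + 7·8^7 + 7·8^6 + 7·8^5 + 7·8^4 + 7·8^3 + 7·8^2 + 7·8 + 7 (b=8); 8→9: 7·9^9 + 7·9^7 + 7·9^6 + 7·9^5 + 7·9^4 + 7·9^3 + 7·9^2 + 7·9 + 7 = 2749609303; 2749609303−1 = 2749609302
i=7: 2749609302 = 7·9^9 + 7·9^7 + 7·9^6 + 7·9^5 + 7·9^4 + 7·9^3 + 7·9^2 + 7·9 + 6 (b=9); 9→10: 7·10^10 + 7·10^7 + 7·10^6 + 7·10^5 + 7·10^4 + 7·10^3 + 7·10^2 + 7·10 + 6 = 70077777776; 70077777776−1 = 70077777775
i=8: 70077777775 = 7·10^10 + 7·10^7 + 7·10^6 + 7·10^5 + 7·10^4 + 7·10^3 + 7·10^2 + 7·10 + 5 (b=10); 10→11: 7·11^11 + 7·11^7 + 7·11^6 + 7·11^5 + 7·11^4 + 7·11^3 + 7·11^2 + 7·11 + 5 = 1997331745491; 1997331745491−1 = 1997331745490

11, 84, 1027, 15627, 279937, 5764801, 134217727, 2749609302, 70077777775, 1997331745490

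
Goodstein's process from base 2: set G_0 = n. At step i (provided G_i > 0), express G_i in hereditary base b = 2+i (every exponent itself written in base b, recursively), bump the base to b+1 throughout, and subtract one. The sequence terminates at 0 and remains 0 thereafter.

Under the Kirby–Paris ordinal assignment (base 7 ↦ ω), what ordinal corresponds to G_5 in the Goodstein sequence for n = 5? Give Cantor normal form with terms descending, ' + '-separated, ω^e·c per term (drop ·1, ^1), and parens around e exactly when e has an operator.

ω^3·3 + ω^2·3 + ω·3

base 2: 5 = 2^2 + 1; at 3: 3^3 + 1 = 28; next = 27
base 3: 27 = 3^3; at 4: 4^4 = 256; next = 255
base 4: 255 = 3·4^3 + 3·4^2 + 3·4 + 3; at 5: 3·5^3 + 3·5^2 + 3·5 + 3 = 468; next = 467
base 5: 467 = 3·5^3 + 3·5^2 + 3·5 + 2; at 6: 3·6^3 + 3·6^2 + 3·6 + 2 = 776; next = 775
base 6: 775 = 3·6^3 + 3·6^2 + 3·6 + 1; at 7: 3·7^3 + 3·7^2 + 3·7 + 1 = 1198; next = 1197
base 7: 1197 = 3·7^3 + 3·7^2 + 3·7; at 8: 3·8^3 + 3·8^2 + 3·8 = 1752; next = 1751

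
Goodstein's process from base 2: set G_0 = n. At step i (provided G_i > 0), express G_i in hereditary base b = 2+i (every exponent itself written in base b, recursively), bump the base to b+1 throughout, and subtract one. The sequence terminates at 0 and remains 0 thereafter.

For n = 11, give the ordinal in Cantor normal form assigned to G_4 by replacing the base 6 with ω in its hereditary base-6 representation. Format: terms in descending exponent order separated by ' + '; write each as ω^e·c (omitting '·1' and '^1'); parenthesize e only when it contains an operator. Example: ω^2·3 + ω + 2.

step 0: 11 = 2^(2 + 1) + 2 + 1; sub 3 for 2: 3^(3 + 1) + 3 + 1; = 85; G_1 = 85−1 = 84
step 1: 84 = 3^(3 + 1) + 3; sub 4 for 3: 4^(4 + 1) + 4; = 1028; G_2 = 1028−1 = 1027
step 2: 1027 = 4^(4 + 1) + 3; sub 5 for 4: 5^(5 + 1) + 3; = 15628; G_3 = 15628−1 = 15627
step 3: 15627 = 5^(5 + 1) + 2; sub 6 for 5: 6^(6 + 1) + 2; = 279938; G_4 = 279938−1 = 279937
step 4: 279937 = 6^(6 + 1) + 1; sub 7 for 6: 7^(7 + 1) + 1; = 5764802; G_5 = 5764802−1 = 5764801

ω^(ω + 1) + 1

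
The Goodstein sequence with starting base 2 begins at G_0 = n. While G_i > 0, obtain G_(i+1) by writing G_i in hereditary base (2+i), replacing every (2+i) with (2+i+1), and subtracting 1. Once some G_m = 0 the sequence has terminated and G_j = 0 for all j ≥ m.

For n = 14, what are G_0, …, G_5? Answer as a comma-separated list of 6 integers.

14, 110, 1281, 18750, 326591, 5862840

[0] 14 ≡ 2^(2 + 1) + 2^2 + 2 (base 2). Lift 3: 111. −1: 110.
[1] 110 ≡ 3^(3 + 1) + 3^3 + 2 (base 3). Lift 4: 1282. −1: 1281.
[2] 1281 ≡ 4^(4 + 1) + 4^4 + 1 (base 4). Lift 5: 18751. −1: 18750.
[3] 18750 ≡ 5^(5 + 1) + 5^5 (base 5). Lift 6: 326592. −1: 326591.
[4] 326591 ≡ 6^(6 + 1) + 5·6^5 + 5·6^4 + 5·6^3 + 5·6^2 + 5·6 + 5 (base 6). Lift 7: 5862841. −1: 5862840.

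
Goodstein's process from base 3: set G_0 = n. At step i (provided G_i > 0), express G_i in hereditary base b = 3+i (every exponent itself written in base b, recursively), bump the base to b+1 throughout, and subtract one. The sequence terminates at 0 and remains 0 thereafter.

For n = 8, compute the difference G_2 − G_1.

1

G_0 = 8. HB_3(8) = 2·3 + 2. Bump = 10. G_1 = 9.
G_1 = 9. HB_4(9) = 2·4 + 1. Bump = 11. G_2 = 10.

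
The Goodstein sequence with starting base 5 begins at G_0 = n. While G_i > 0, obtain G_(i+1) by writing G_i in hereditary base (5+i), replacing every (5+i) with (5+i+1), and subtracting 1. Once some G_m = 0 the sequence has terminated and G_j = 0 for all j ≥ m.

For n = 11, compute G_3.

13

(0) 11|_5 = 2·5 + 1 ↦ 2·6 + 1|_6 = 13 ⇒ 12
(1) 12|_6 = 2·6 ↦ 2·7|_7 = 14 ⇒ 13
(2) 13|_7 = 7 + 6 ↦ 8 + 6|_8 = 14 ⇒ 13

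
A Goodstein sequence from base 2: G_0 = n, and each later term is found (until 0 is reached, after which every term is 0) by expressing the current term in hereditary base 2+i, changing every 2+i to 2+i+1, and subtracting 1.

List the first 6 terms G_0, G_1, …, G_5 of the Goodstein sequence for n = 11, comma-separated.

11 —HB2→ 2^(2 + 1) + 2 + 1 —bump→ 3^(3 + 1) + 3 + 1 = 85 —(−1)→ 84
84 —HB3→ 3^(3 + 1) + 3 —bump→ 4^(4 + 1) + 4 = 1028 —(−1)→ 1027
1027 —HB4→ 4^(4 + 1) + 3 —bump→ 5^(5 + 1) + 3 = 15628 —(−1)→ 15627
15627 —HB5→ 5^(5 + 1) + 2 —bump→ 6^(6 + 1) + 2 = 279938 —(−1)→ 279937
279937 —HB6→ 6^(6 + 1) + 1 —bump→ 7^(7 + 1) + 1 = 5764802 —(−1)→ 5764801

11, 84, 1027, 15627, 279937, 5764801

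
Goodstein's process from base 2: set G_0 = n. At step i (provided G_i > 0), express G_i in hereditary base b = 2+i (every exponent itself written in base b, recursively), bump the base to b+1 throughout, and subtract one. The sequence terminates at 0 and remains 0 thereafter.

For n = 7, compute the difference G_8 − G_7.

40111896

G_0 = 7. HB_2(7) = 2^2 + 2 + 1. Bump = 31. G_1 = 30.
G_1 = 30. HB_3(30) = 3^3 + 3. Bump = 260. G_2 = 259.
G_2 = 259. HB_4(259) = 4^4 + 3. Bump = 3128. G_3 = 3127.
G_3 = 3127. HB_5(3127) = 5^5 + 2. Bump = 46658. G_4 = 46657.
G_4 = 46657. HB_6(46657) = 6^6 + 1. Bump = 823544. G_5 = 823543.
G_5 = 823543. HB_7(823543) = 7^7. Bump = 16777216. G_6 = 16777215.
G_6 = 16777215. HB_8(16777215) = 7·8^7 + 7·8^6 + 7·8^5 + 7·8^4 + 7·8^3 + 7·8^2 + 7·8 + 7. Bump = 37665880. G_7 = 37665879.
G_7 = 37665879. HB_9(37665879) = 7·9^7 + 7·9^6 + 7·9^5 + 7·9^4 + 7·9^3 + 7·9^2 + 7·9 + 6. Bump = 77777776. G_8 = 77777775.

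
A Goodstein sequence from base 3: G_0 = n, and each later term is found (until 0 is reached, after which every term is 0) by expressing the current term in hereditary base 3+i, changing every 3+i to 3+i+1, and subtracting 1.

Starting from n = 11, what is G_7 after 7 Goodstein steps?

(0) 11|_3 = 3^2 + 2 ↦ 4^2 + 2|_4 = 18 ⇒ 17
(1) 17|_4 = 4^2 + 1 ↦ 5^2 + 1|_5 = 26 ⇒ 25
(2) 25|_5 = 5^2 ↦ 6^2|_6 = 36 ⇒ 35
(3) 35|_6 = 5·6 + 5 ↦ 5·7 + 5|_7 = 40 ⇒ 39
(4) 39|_7 = 5·7 + 4 ↦ 5·8 + 4|_8 = 44 ⇒ 43
(5) 43|_8 = 5·8 + 3 ↦ 5·9 + 3|_9 = 48 ⇒ 47
(6) 47|_9 = 5·9 + 2 ↦ 5·10 + 2|_10 = 52 ⇒ 51
(7) 51|_10 = 5·10 + 1 ↦ 5·11 + 1|_11 = 56 ⇒ 55

51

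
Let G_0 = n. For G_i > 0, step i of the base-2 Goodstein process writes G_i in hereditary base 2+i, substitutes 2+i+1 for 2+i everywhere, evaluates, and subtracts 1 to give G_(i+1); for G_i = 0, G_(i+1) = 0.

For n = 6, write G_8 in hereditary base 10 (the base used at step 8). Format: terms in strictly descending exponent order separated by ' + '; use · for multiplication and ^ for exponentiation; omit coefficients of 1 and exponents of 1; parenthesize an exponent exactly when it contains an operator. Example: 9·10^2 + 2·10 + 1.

5·10^5 + 5·10^4 + 5·10^3 + 5·10^2 + 5·10 + 1

i=0: 6 = 2^2 + 2 (b=2); 2→3: 3^3 + 3 = 30; 30−1 = 29
i=1: 29 = 3^3 + 2 (b=3); 3→4: 4^4 + 2 = 258; 258−1 = 257
i=2: 257 = 4^4 + 1 (b=4); 4→5: 5^5 + 1 = 3126; 3126−1 = 3125
i=3: 3125 = 5^5 (b=5); 5→6: 6^6 = 46656; 46656−1 = 46655
i=4: 46655 = 5·6^5 + 5·6^4 + 5·6^3 + 5·6^2 + 5·6 + 5 (b=6); 6→7: 5·7^5 + 5·7^4 + 5·7^3 + 5·7^2 + 5·7 + 5 = 98040; 98040−1 = 98039
i=5: 98039 = 5·7^5 + 5·7^4 + 5·7^3 + 5·7^2 + 5·7 + 4 (b=7); 7→8: 5·8^5 + 5·8^4 + 5·8^3 + 5·8^2 + 5·8 + 4 = 187244; 187244−1 = 187243
i=6: 187243 = 5·8^5 + 5·8^4 + 5·8^3 + 5·8^2 + 5·8 + 3 (b=8); 8→9: 5·9^5 + 5·9^4 + 5·9^3 + 5·9^2 + 5·9 + 3 = 332148; 332148−1 = 332147
i=7: 332147 = 5·9^5 + 5·9^4 + 5·9^3 + 5·9^2 + 5·9 + 2 (b=9); 9→10: 5·10^5 + 5·10^4 + 5·10^3 + 5·10^2 + 5·10 + 2 = 555552; 555552−1 = 555551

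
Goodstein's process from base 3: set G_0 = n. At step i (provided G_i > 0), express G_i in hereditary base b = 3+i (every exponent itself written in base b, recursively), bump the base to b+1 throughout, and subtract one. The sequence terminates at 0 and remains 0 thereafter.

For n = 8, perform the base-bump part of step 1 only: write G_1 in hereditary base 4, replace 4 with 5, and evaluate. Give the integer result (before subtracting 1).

base 3: 8 = 2·3 + 2; at 4: 2·4 + 2 = 10; next = 9
base 4: 9 = 2·4 + 1; at 5: 2·5 + 1 = 11; next = 10

11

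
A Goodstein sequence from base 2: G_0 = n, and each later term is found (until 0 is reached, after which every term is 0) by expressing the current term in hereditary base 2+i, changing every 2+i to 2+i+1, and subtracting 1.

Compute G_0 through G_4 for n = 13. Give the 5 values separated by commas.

i=0: 13 = 2^(2 + 1) + 2^2 + 1 (b=2); 2→3: 3^(3 + 1) + 3^3 + 1 = 109; 109−1 = 108
i=1: 108 = 3^(3 + 1) + 3^3 (b=3); 3→4: 4^(4 + 1) + 4^4 = 1280; 1280−1 = 1279
i=2: 1279 = 4^(4 + 1) + 3·4^3 + 3·4^2 + 3·4 + 3 (b=4); 4→5: 5^(5 + 1) + 3·5^3 + 3·5^2 + 3·5 + 3 = 16093; 16093−1 = 16092
i=3: 16092 = 5^(5 + 1) + 3·5^3 + 3·5^2 + 3·5 + 2 (b=5); 5→6: 6^(6 + 1) + 3·6^3 + 3·6^2 + 3·6 + 2 = 280712; 280712−1 = 280711

13, 108, 1279, 16092, 280711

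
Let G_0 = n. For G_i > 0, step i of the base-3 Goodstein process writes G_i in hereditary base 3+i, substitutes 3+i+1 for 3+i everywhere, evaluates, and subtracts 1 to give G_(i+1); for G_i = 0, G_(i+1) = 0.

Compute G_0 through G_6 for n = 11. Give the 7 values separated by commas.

base 3: 11 = 3^2 + 2; at 4: 4^2 + 2 = 18; next = 17
base 4: 17 = 4^2 + 1; at 5: 5^2 + 1 = 26; next = 25
base 5: 25 = 5^2; at 6: 6^2 = 36; next = 35
base 6: 35 = 5·6 + 5; at 7: 5·7 + 5 = 40; next = 39
base 7: 39 = 5·7 + 4; at 8: 5·8 + 4 = 44; next = 43
base 8: 43 = 5·8 + 3; at 9: 5·9 + 3 = 48; next = 47

11, 17, 25, 35, 39, 43, 47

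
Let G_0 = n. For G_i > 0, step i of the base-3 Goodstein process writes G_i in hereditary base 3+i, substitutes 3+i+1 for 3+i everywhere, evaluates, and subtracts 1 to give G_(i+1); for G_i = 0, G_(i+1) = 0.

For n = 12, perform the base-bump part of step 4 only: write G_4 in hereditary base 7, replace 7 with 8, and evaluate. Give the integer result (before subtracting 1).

G_0=12  [base 3] 3^2 + 3  →[3↦4]→  4^2 + 4 = 20  −1 ⇒ G_1=19
G_1=19  [base 4] 4^2 + 3  →[4↦5]→  5^2 + 3 = 28  −1 ⇒ G_2=27
G_2=27  [base 5] 5^2 + 2  →[5↦6]→  6^2 + 2 = 38  −1 ⇒ G_3=37
G_3=37  [base 6] 6^2 + 1  →[6↦7]→  7^2 + 1 = 50  −1 ⇒ G_4=49
G_4=49  [base 7] 7^2  →[7↦8]→  8^2 = 64  −1 ⇒ G_5=63

64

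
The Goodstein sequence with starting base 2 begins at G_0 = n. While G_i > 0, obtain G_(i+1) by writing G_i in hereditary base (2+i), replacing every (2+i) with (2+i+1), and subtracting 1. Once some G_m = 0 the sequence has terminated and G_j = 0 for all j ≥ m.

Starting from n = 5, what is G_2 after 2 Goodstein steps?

G_0=5  [base 2] 2^2 + 1  →[2↦3]→  3^3 + 1 = 28  −1 ⇒ G_1=27
G_1=27  [base 3] 3^3  →[3↦4]→  4^4 = 256  −1 ⇒ G_2=255

255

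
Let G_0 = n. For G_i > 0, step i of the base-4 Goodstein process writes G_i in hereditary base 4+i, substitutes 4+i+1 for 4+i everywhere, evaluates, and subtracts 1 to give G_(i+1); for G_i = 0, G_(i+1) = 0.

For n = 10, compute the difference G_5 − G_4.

G_0 = 10. HB_4(10) = 2·4 + 2. Bump = 12. G_1 = 11.
G_1 = 11. HB_5(11) = 2·5 + 1. Bump = 13. G_2 = 12.
G_2 = 12. HB_6(12) = 2·6. Bump = 14. G_3 = 13.
G_3 = 13. HB_7(13) = 7 + 6. Bump = 14. G_4 = 13.
G_4 = 13. HB_8(13) = 8 + 5. Bump = 14. G_5 = 13.

0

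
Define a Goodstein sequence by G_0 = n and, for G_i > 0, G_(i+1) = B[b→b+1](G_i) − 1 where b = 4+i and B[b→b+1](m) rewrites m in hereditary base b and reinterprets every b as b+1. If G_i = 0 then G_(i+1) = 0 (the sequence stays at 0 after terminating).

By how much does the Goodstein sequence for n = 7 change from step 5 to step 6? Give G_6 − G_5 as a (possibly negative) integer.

G_0 = 7. HB_4(7) = 4 + 3. Bump = 8. G_1 = 7.
G_1 = 7. HB_5(7) = 5 + 2. Bump = 8. G_2 = 7.
G_2 = 7. HB_6(7) = 6 + 1. Bump = 8. G_3 = 7.
G_3 = 7. HB_7(7) = 7. Bump = 8. G_4 = 7.
G_4 = 7. HB_8(7) = 7. Bump = 7. G_5 = 6.
G_5 = 6. HB_9(6) = 6. Bump = 6. G_6 = 5.

-1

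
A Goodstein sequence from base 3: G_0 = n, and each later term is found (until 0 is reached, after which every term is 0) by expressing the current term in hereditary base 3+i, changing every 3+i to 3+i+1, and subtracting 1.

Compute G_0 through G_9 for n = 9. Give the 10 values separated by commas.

9, 15, 17, 19, 21, 23, 24, 25, 26, 27

9 —HB3→ 3^2 —bump→ 4^2 = 16 —(−1)→ 15
15 —HB4→ 3·4 + 3 —bump→ 3·5 + 3 = 18 —(−1)→ 17
17 —HB5→ 3·5 + 2 —bump→ 3·6 + 2 = 20 —(−1)→ 19
19 —HB6→ 3·6 + 1 —bump→ 3·7 + 1 = 22 —(−1)→ 21
21 —HB7→ 3·7 —bump→ 3·8 = 24 —(−1)→ 23
23 —HB8→ 2·8 + 7 —bump→ 2·9 + 7 = 25 —(−1)→ 24
24 —HB9→ 2·9 + 6 —bump→ 2·10 + 6 = 26 —(−1)→ 25
25 —HB10→ 2·10 + 5 —bump→ 2·11 + 5 = 27 —(−1)→ 26
26 —HB11→ 2·11 + 4 —bump→ 2·12 + 4 = 28 —(−1)→ 27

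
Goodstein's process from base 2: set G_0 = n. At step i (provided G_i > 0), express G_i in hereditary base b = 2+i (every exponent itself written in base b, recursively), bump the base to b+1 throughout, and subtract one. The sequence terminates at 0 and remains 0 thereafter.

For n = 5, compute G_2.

step 0: 5 = 2^2 + 1; sub 3 for 2: 3^3 + 1; = 28; G_1 = 28−1 = 27
step 1: 27 = 3^3; sub 4 for 3: 4^4; = 256; G_2 = 256−1 = 255
step 2: 255 = 3·4^3 + 3·4^2 + 3·4 + 3; sub 5 for 4: 3·5^3 + 3·5^2 + 3·5 + 3; = 468; G_3 = 468−1 = 467

255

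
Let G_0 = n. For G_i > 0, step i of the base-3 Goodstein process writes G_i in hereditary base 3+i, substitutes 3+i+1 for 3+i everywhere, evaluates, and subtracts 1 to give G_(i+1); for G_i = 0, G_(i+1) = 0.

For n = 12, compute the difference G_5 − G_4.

14

G_0 = 12. HB_3(12) = 3^2 + 3. Bump = 20. G_1 = 19.
G_1 = 19. HB_4(19) = 4^2 + 3. Bump = 28. G_2 = 27.
G_2 = 27. HB_5(27) = 5^2 + 2. Bump = 38. G_3 = 37.
G_3 = 37. HB_6(37) = 6^2 + 1. Bump = 50. G_4 = 49.
G_4 = 49. HB_7(49) = 7^2. Bump = 64. G_5 = 63.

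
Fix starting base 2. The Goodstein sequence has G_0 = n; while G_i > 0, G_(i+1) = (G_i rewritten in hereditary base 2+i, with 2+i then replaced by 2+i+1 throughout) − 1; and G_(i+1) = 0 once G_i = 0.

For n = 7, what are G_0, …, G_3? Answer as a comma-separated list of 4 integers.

G_0=7  [base 2] 2^2 + 2 + 1  →[2↦3]→  3^3 + 3 + 1 = 31  −1 ⇒ G_1=30
G_1=30  [base 3] 3^3 + 3  →[3↦4]→  4^4 + 4 = 260  −1 ⇒ G_2=259
G_2=259  [base 4] 4^4 + 3  →[4↦5]→  5^5 + 3 = 3128  −1 ⇒ G_3=3127

7, 30, 259, 3127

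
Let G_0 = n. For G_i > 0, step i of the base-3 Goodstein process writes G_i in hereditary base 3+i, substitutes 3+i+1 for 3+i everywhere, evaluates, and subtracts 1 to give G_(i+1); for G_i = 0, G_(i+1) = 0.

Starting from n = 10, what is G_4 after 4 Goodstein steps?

step 0: 10 = 3^2 + 1; sub 4 for 3: 4^2 + 1; = 17; G_1 = 17−1 = 16
step 1: 16 = 4^2; sub 5 for 4: 5^2; = 25; G_2 = 25−1 = 24
step 2: 24 = 4·5 + 4; sub 6 for 5: 4·6 + 4; = 28; G_3 = 28−1 = 27
step 3: 27 = 4·6 + 3; sub 7 for 6: 4·7 + 3; = 31; G_4 = 31−1 = 30

30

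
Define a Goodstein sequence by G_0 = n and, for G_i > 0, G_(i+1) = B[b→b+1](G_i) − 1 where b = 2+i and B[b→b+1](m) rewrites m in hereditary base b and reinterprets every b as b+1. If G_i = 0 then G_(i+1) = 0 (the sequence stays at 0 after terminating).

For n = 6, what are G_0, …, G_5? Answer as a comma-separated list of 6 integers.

6 —HB2→ 2^2 + 2 —bump→ 3^3 + 3 = 30 —(−1)→ 29
29 —HB3→ 3^3 + 2 —bump→ 4^4 + 2 = 258 —(−1)→ 257
257 —HB4→ 4^4 + 1 —bump→ 5^5 + 1 = 3126 —(−1)→ 3125
3125 —HB5→ 5^5 —bump→ 6^6 = 46656 —(−1)→ 46655
46655 —HB6→ 5·6^5 + 5·6^4 + 5·6^3 + 5·6^2 + 5·6 + 5 —bump→ 5·7^5 + 5·7^4 + 5·7^3 + 5·7^2 + 5·7 + 5 = 98040 —(−1)→ 98039

6, 29, 257, 3125, 46655, 98039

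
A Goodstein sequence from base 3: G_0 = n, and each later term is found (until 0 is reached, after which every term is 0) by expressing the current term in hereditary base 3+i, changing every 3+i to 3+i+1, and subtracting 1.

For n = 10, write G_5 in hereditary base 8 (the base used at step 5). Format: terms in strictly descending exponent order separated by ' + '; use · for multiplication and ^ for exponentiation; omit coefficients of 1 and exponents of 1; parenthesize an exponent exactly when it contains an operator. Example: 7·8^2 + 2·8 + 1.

[0] 10 ≡ 3^2 + 1 (base 3). Lift 4: 17. −1: 16.
[1] 16 ≡ 4^2 (base 4). Lift 5: 25. −1: 24.
[2] 24 ≡ 4·5 + 4 (base 5). Lift 6: 28. −1: 27.
[3] 27 ≡ 4·6 + 3 (base 6). Lift 7: 31. −1: 30.
[4] 30 ≡ 4·7 + 2 (base 7). Lift 8: 34. −1: 33.
[5] 33 ≡ 4·8 + 1 (base 8). Lift 9: 37. −1: 36.

4·8 + 1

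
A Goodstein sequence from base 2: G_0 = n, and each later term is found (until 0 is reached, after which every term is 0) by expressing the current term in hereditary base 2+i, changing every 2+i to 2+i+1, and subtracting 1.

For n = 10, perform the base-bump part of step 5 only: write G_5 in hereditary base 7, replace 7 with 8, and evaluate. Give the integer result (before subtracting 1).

84073324

10 —HB2→ 2^(2 + 1) + 2 —bump→ 3^(3 + 1) + 3 = 84 —(−1)→ 83
83 —HB3→ 3^(3 + 1) + 2 —bump→ 4^(4 + 1) + 2 = 1026 —(−1)→ 1025
1025 —HB4→ 4^(4 + 1) + 1 —bump→ 5^(5 + 1) + 1 = 15626 —(−1)→ 15625
15625 —HB5→ 5^(5 + 1) —bump→ 6^(6 + 1) = 279936 —(−1)→ 279935
279935 —HB6→ 5·6^6 + 5·6^5 + 5·6^4 + 5·6^3 + 5·6^2 + 5·6 + 5 —bump→ 5·7^7 + 5·7^5 + 5·7^4 + 5·7^3 + 5·7^2 + 5·7 + 5 = 4215755 —(−1)→ 4215754
4215754 —HB7→ 5·7^7 + 5·7^5 + 5·7^4 + 5·7^3 + 5·7^2 + 5·7 + 4 —bump→ 5·8^8 + 5·8^5 + 5·8^4 + 5·8^3 + 5·8^2 + 5·8 + 4 = 84073324 —(−1)→ 84073323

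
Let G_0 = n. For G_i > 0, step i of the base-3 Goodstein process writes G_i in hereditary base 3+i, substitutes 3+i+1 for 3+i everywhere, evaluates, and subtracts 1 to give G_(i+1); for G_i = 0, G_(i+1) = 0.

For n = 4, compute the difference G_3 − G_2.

4 —HB3→ 3 + 1 —bump→ 4 + 1 = 5 —(−1)→ 4
4 —HB4→ 4 —bump→ 5 = 5 —(−1)→ 4
4 —HB5→ 4 —bump→ 4 = 4 —(−1)→ 3

-1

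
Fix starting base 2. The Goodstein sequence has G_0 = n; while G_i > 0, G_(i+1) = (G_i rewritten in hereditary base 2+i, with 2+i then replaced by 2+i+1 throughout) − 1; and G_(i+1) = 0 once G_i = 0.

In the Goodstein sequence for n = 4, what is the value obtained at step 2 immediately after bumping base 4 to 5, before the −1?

61

base 2: 4 = 2^2; at 3: 3^3 = 27; next = 26
base 3: 26 = 2·3^2 + 2·3 + 2; at 4: 2·4^2 + 2·4 + 2 = 42; next = 41
base 4: 41 = 2·4^2 + 2·4 + 1; at 5: 2·5^2 + 2·5 + 1 = 61; next = 60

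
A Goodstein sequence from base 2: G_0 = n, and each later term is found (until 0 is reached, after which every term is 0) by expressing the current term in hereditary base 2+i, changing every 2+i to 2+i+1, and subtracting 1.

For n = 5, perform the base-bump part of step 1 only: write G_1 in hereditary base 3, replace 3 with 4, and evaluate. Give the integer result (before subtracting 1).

256

[0] 5 ≡ 2^2 + 1 (base 2). Lift 3: 28. −1: 27.
[1] 27 ≡ 3^3 (base 3). Lift 4: 256. −1: 255.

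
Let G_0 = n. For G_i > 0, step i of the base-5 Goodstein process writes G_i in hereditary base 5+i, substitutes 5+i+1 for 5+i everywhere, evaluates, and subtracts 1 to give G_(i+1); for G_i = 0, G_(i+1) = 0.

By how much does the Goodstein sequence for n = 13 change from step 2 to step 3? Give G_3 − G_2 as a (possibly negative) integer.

1

(0) 13|_5 = 2·5 + 3 ↦ 2·6 + 3|_6 = 15 ⇒ 14
(1) 14|_6 = 2·6 + 2 ↦ 2·7 + 2|_7 = 16 ⇒ 15
(2) 15|_7 = 2·7 + 1 ↦ 2·8 + 1|_8 = 17 ⇒ 16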